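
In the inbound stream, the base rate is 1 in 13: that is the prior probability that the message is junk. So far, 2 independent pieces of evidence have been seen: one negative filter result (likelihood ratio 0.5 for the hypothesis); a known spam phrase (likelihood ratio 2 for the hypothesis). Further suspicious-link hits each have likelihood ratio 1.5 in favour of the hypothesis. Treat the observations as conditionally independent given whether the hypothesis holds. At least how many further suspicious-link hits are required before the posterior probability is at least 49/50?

16

Prior odds = (1/13)/(12/13) = 1/12.
Combined Bayes factor of the evidence already in hand = 0.5 × 2 = 1.
Odds after that evidence = (1/12) × 1 = 1/12.
Target odds = 0.98/0.02 = 49.
Need 1.5ⁿ ≥ 49 ÷ (1/12) = 588.
1.5¹⁵ = 14348907/32768 falls short of 588 but 1.5¹⁶ = 43046721/65536 reaches it, so n = 16.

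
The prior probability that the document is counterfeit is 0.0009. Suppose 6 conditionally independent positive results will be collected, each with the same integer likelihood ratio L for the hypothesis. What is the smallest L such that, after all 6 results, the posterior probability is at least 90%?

5

Prior odds = 0.0009/0.9991 = 9/9991.
Target odds = 0.9/0.1 = 9.
Need L⁶ ≥ 9 ÷ (9/9991) = 9991.
4⁶ = 4096 < 9991 ≤ 15625 = 5⁶, so L = 5.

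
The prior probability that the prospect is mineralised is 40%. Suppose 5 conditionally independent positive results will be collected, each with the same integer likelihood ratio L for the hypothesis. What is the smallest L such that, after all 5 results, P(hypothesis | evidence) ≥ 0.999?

5

Prior odds = 0.4/0.6 = 2/3.
Target odds = 0.999/0.001 = 999.
Need L⁵ ≥ 999 ÷ (2/3) = 1498.5.
4⁵ = 1024 < 1498.5 ≤ 3125 = 5⁵, so L = 5.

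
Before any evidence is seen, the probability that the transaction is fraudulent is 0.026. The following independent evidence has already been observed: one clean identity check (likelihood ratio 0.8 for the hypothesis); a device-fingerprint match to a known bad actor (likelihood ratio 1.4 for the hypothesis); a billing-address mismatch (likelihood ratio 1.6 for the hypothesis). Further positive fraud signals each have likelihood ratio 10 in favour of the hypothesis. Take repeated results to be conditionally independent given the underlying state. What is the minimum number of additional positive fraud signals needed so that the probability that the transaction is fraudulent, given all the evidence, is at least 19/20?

3

Prior odds = 0.026/0.974 = 13/487.
Combined Bayes factor of the evidence already in hand = 0.8 × 1.4 × 1.6 = 1.792.
Odds after that evidence = (13/487) × 1.792 = 2912/60875.
Target odds = 0.95/0.05 = 19.
Need 10ⁿ ≥ 19 ÷ (2912/60875) = 1156625/2912.
10² = 100 falls short of 1156625/2912 but 10³ = 1000 reaches it, so n = 3.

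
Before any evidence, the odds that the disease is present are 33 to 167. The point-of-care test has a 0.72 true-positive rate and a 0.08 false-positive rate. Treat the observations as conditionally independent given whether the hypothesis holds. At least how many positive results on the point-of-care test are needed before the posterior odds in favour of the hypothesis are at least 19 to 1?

3

Prior odds = 33/167.
Likelihood ratio of a positive result = 0.72/0.08 = 9.
Target odds = 19.
Require 9ⁿ ≥ 19 ÷ (33/167) = 3173/33.
9² = 81 falls short of 3173/33 but 9³ = 729 reaches it, so n = 3.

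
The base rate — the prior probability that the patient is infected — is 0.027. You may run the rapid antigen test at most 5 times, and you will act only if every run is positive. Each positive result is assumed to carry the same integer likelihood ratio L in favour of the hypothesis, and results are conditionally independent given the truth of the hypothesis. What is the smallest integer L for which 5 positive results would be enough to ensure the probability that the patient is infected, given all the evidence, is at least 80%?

Prior odds = 0.027/0.973 = 27/973.
Target odds = 0.8/0.2 = 4.
Need L⁵ ≥ 4 ÷ (27/973) = 3892/27.
2⁵ = 32 < 3892/27 ≤ 243 = 3⁵, so L = 3.

3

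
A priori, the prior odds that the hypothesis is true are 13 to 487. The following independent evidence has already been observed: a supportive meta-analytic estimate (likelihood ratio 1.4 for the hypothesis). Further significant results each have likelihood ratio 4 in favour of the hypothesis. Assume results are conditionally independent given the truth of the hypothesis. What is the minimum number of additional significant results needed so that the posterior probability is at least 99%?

6

Prior odds = 13/487.
Bayes factor of the evidence already in hand = 1.4.
Odds after that evidence = (13/487) × 1.4 = 91/2435.
Target odds = 0.99/0.01 = 99.
Need 4ⁿ ≥ 99 ÷ (91/2435) = 241065/91.
4⁵ = 1024 falls short of 241065/91 but 4⁶ = 4096 reaches it, so n = 6.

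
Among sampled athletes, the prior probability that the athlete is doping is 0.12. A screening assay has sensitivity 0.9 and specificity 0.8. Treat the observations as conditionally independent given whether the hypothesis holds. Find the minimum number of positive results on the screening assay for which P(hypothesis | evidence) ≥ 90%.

3

Prior odds = 0.12/0.88 = 3/22.
False-positive rate = 1 − 0.8 = 0.2; likelihood ratio of a positive = 0.9/0.2 = 4.5.
Target odds: 0.9 ÷ 0.1 = 9.
Need (3/22) × 4.5ⁿ ≥ 9, i.e. 4.5ⁿ ≥ 66.
4.5² = 20.25 falls short of 66 but 4.5³ = 91.125 reaches it, so n = 3.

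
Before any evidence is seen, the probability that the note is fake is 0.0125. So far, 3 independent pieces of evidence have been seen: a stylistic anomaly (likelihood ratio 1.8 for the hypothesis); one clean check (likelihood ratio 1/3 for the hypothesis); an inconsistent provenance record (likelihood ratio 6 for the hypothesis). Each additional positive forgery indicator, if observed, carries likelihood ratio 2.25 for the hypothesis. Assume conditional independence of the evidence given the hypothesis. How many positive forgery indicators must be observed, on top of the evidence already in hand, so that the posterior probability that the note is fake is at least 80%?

Prior odds = 0.0125/0.9875 = 1/79.
Combined Bayes factor of the evidence already in hand = 1.8 × (1/3) × 6 = 3.6.
Odds after that evidence = (1/79) × 3.6 = 18/395.
Target odds = 0.8/0.2 = 4.
Need 2.25ⁿ ≥ 4 ÷ (18/395) = 790/9.
2.25⁵ = 59049/1024 falls short of 790/9 but 2.25⁶ = 531441/4096 reaches it, so n = 6.

6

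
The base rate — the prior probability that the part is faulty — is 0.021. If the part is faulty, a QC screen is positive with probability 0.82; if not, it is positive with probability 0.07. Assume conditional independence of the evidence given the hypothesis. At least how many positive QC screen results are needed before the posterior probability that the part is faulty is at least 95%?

Prior odds: 0.021 ÷ 0.979 = 21/979.
Likelihood ratio of a positive = 0.82/0.07 = 82/7.
Target posterior odds = 0.95/0.05 = 19.
Need (21/979) × (82/7)ⁿ ≥ 19, i.e. (82/7)ⁿ ≥ 18601/21.
(82/7)² = 6724/49 falls short of 18601/21 but (82/7)³ = 551368/343 reaches it, so n = 3.

3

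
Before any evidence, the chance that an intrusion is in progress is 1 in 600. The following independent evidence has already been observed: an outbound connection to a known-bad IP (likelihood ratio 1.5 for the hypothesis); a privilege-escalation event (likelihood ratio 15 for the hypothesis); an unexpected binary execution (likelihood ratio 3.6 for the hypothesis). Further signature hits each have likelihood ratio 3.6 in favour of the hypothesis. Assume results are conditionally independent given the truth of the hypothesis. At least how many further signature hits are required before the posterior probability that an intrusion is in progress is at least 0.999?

7

Prior odds = (1/600)/(599/600) = 1/599.
Combined Bayes factor of the evidence already in hand = 1.5 × 15 × 3.6 = 81.
Odds after that evidence = (1/599) × 81 = 81/599.
Target odds = 0.999/0.001 = 999.
Need 3.6ⁿ ≥ 999 ÷ (81/599) = 22163/3.
3.6⁶ = 34012224/15625 falls short of 22163/3 but 3.6⁷ = 612220032/78125 reaches it, so n = 7.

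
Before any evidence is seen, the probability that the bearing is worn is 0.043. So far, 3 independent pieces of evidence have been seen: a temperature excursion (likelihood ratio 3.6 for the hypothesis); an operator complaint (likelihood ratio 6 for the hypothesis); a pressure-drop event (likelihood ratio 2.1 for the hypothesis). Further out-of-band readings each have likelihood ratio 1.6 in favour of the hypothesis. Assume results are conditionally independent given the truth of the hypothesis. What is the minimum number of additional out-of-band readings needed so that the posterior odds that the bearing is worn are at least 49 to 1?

Prior odds = 0.043/0.957 = 43/957.
Combined Bayes factor of the evidence already in hand = 3.6 × 6 × 2.1 = 45.36.
Odds after that evidence = (43/957) × 45.36 = 16254/7975.
Target odds = 49.
Need 1.6ⁿ ≥ 49 ÷ (16254/7975) = 55825/2322.
1.6⁶ = 262144/15625 falls short of 55825/2322 but 1.6⁷ = 2097152/78125 reaches it, so n = 7.

7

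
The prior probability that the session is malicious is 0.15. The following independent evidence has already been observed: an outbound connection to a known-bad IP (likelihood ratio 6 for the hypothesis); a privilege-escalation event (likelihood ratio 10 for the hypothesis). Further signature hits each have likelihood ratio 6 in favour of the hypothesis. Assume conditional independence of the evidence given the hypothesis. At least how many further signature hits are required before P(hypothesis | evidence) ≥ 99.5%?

Prior odds = 0.15/0.85 = 3/17.
Combined Bayes factor of the evidence already in hand = 6 × 10 = 60.
Odds after that evidence = (3/17) × 60 = 180/17.
Target odds = 0.995/0.005 = 199.
Need 6ⁿ ≥ 199 ÷ (180/17) = 3383/180.
6¹ = 6 falls short of 3383/180 but 6² = 36 reaches it, so n = 2.

2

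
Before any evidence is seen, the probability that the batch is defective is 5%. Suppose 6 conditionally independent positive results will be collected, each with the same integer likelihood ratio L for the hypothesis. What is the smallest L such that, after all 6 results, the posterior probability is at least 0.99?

Prior odds = 0.05/0.95 = 1/19.
Target odds = 0.99/0.01 = 99.
Need L⁶ ≥ 99 ÷ (1/19) = 1881.
3⁶ = 729 < 1881 ≤ 4096 = 4⁶, so L = 4.

4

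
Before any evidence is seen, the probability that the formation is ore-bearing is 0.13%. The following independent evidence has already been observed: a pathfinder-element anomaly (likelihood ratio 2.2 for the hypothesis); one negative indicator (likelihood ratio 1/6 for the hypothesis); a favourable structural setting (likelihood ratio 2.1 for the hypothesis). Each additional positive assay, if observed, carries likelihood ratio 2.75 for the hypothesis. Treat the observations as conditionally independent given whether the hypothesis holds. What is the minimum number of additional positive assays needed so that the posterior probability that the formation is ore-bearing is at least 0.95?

10

Prior odds = 0.0013/0.9987 = 13/9987.
Combined Bayes factor of the evidence already in hand = 2.2 × (1/6) × 2.1 = 0.77.
Odds after that evidence = (13/9987) × 0.77 = 1001/998700.
Target odds = 0.95/0.05 = 19.
Need 2.75ⁿ ≥ 19 ÷ (1001/998700) = 18975300/1001.
2.75⁹ ≈8994.86 falls short of 18975300/1001 but 2.75¹⁰ ≈24735.9 reaches it, so n = 10.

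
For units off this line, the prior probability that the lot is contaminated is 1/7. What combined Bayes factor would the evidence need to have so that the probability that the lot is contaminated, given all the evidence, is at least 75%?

18

Prior odds = (1/7)/(6/7) = 1/6.
Target odds = 0.75/0.25 = 3.
Required Bayes factor = 3 ÷ (1/6) = 18.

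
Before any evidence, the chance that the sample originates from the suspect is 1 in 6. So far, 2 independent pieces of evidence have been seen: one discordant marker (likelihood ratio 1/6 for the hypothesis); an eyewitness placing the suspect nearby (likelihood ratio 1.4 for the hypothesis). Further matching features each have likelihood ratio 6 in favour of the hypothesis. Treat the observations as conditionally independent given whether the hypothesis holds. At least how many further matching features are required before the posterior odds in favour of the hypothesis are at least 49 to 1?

Prior odds = (1/6)/(5/6) = 0.2.
Combined Bayes factor of the evidence already in hand = (1/6) × 1.4 = 7/30.
Odds after that evidence = 0.2 × 7/30 = 7/150.
Target odds = 49.
Need 6ⁿ ≥ 49 ÷ (7/150) = 1050.
6³ = 216 falls short of 1050 but 6⁴ = 1296 reaches it, so n = 4.

4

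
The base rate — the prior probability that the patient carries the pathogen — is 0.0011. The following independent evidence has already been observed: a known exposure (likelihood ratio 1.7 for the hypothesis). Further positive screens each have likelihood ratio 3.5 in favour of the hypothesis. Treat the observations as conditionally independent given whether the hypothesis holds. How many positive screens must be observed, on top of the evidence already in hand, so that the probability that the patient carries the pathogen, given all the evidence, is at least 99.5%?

10

Prior odds = 0.0011/0.9989 = 11/9989.
Bayes factor of the evidence already in hand = 1.7.
Odds after that evidence = (11/9989) × 1.7 = 187/99890.
Target odds = 0.995/0.005 = 199.
Need 3.5ⁿ ≥ 199 ÷ (187/99890) = 19878110/187.
3.5⁹ = 40353607/512 falls short of 19878110/187 but 3.5¹⁰ = 282475249/1024 reaches it, so n = 10.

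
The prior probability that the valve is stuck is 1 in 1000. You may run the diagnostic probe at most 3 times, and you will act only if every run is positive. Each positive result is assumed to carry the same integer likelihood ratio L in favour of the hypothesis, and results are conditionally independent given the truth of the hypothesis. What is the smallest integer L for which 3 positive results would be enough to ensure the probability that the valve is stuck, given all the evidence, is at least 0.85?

Prior odds = 0.001/0.999 = 1/999.
Target odds = 0.85/0.15 = 17/3.
Need L³ ≥ 17/3 ÷ (1/999) = 5661.
17³ = 4913 < 5661 ≤ 5832 = 18³, so L = 18.

18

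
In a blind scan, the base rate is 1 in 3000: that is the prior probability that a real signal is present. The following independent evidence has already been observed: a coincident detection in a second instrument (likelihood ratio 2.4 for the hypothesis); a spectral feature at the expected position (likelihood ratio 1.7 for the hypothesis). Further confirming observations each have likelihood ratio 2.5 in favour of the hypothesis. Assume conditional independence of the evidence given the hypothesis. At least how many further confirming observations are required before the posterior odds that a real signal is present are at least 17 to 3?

10

Prior odds = (1/3000)/(2999/3000) = 1/2999.
Combined Bayes factor of the evidence already in hand = 2.4 × 1.7 = 4.08.
Odds after that evidence = (1/2999) × 4.08 = 102/74975.
Target odds = 17/3.
Need 2.5ⁿ ≥ 17/3 ÷ (102/74975) = 74975/18.
2.5⁹ = 1953125/512 falls short of 74975/18 but 2.5¹⁰ = 9765625/1024 reaches it, so n = 10.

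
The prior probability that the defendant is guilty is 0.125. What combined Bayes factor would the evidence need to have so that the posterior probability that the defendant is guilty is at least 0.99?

693

Prior odds = 0.125/0.875 = 1/7.
Target odds = 0.99/0.01 = 99.
Required Bayes factor = 99 ÷ (1/7) = 693.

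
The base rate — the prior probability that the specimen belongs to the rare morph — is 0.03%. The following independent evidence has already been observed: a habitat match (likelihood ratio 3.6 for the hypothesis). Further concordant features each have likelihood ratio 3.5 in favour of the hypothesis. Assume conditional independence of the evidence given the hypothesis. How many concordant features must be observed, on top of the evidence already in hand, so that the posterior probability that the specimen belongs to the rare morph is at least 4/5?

7

Prior odds = 0.0003/0.9997 = 3/9997.
Bayes factor of the evidence already in hand = 3.6.
Odds after that evidence = (3/9997) × 3.6 = 54/49985.
Target odds = 0.8/0.2 = 4.
Need 3.5ⁿ ≥ 4 ÷ (54/49985) = 99970/27.
3.5⁶ = 1838.265625 falls short of 99970/27 but 3.5⁷ = 823543/128 reaches it, so n = 7.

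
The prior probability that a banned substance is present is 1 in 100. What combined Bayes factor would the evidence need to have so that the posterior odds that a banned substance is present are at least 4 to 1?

Prior odds = 0.01/0.99 = 1/99.
Target odds = 4.
Required Bayes factor = 4 ÷ (1/99) = 396.

396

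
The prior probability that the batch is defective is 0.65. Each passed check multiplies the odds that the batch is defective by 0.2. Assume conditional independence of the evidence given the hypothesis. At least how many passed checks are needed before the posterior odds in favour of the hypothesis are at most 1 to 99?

4

Prior odds: 0.65 ÷ 0.35 = 13/7.
Likelihood ratio per passed check = 0.2.
Target odds = 1/99.
Need (13/7) × 0.2ⁿ ≤ 1/99, i.e. 0.2ⁿ ≤ 7/1287.
0.2³ = 0.008 is still above 7/1287 but 0.2⁴ = 0.0016 is at or below it, so n = 4.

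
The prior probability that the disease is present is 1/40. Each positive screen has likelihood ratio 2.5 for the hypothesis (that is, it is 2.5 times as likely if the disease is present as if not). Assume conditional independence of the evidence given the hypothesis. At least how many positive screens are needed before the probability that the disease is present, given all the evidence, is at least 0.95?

Prior odds: 0.025 ÷ 0.975 = 1/39.
Likelihood ratio per positive screen = 2.5.
Target odds: 0.95 ÷ 0.05 = 19.
Require 2.5ⁿ ≥ 19 ÷ (1/39) = 741.
2.5⁷ = 610.3515625 falls short of 741 but 2.5⁸ = 390625/256 reaches it, so n = 8.

8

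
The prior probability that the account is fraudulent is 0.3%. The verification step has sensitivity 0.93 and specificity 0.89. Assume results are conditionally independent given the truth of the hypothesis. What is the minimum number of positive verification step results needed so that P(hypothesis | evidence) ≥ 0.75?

4

Prior odds = 0.003/0.997 = 3/997.
False-positive rate = 1 − 0.89 = 0.11; likelihood ratio of a positive = 0.93/0.11 = 93/11.
Target odds: 0.75 ÷ 0.25 = 3.
Require (93/11)ⁿ ≥ 3 ÷ (3/997) = 997.
(93/11)³ = 804357/1331 falls short of 997 but (93/11)⁴ = 74805201/14641 reaches it, so n = 4.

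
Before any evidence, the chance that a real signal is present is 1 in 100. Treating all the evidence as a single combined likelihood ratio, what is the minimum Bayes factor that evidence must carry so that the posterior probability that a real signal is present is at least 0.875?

Prior odds = 0.01/0.99 = 1/99.
Target odds = 0.875/0.125 = 7.
Required Bayes factor = 7 ÷ (1/99) = 693.

693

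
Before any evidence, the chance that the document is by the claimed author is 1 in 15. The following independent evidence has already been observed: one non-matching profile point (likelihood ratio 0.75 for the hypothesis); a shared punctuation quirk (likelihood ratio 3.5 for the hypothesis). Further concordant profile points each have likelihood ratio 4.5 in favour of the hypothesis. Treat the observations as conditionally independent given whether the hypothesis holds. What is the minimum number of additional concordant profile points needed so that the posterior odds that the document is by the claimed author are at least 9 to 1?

3

Prior odds = (1/15)/(14/15) = 1/14.
Combined Bayes factor of the evidence already in hand = 0.75 × 3.5 = 2.625.
Odds after that evidence = (1/14) × 2.625 = 0.1875.
Target odds = 9.
Need 4.5ⁿ ≥ 9 ÷ 0.1875 = 48.
4.5² = 20.25 falls short of 48 but 4.5³ = 91.125 reaches it, so n = 3.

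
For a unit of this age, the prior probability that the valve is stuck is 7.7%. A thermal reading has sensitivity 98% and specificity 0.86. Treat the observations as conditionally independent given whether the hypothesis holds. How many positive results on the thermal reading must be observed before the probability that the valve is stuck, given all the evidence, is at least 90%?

Prior odds = 0.077/0.923 = 77/923.
False-positive rate = 1 − 0.86 = 0.14; likelihood ratio of a positive = 0.98/0.14 = 7.
Target odds: 0.9 ÷ 0.1 = 9.
Require 7ⁿ ≥ 9 ÷ (77/923) = 8307/77.
7² = 49 falls short of 8307/77 but 7³ = 343 reaches it, so n = 3.

3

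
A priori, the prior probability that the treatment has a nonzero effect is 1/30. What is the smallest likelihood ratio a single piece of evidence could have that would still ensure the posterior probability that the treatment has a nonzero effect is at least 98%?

1421

Prior odds = (1/30)/(29/30) = 1/29.
Target odds = 0.98/0.02 = 49.
Required Bayes factor = 49 ÷ (1/29) = 1421.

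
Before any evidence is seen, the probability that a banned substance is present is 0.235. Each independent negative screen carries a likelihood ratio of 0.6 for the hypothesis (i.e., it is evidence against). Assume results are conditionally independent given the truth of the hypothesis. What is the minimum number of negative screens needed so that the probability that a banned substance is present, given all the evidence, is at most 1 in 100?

7

Prior odds = 0.235/0.765 = 47/153.
Likelihood ratio per negative screen = 0.6.
Target odds: 0.01 ÷ 0.99 = 1/99.
Need (47/153) × 0.6ⁿ ≤ 1/99, i.e. 0.6ⁿ ≤ 17/517.
0.6⁶ = 729/15625 is still above 17/517 but 0.6⁷ = 2187/78125 is at or below it, so n = 7.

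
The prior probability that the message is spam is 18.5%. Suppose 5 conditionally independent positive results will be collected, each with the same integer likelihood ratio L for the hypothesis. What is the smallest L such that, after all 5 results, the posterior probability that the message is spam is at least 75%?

Prior odds = 0.185/0.815 = 37/163.
Target odds = 0.75/0.25 = 3.
Need L⁵ ≥ 3 ÷ (37/163) = 489/37.
1⁵ = 1 < 489/37 ≤ 32 = 2⁵, so L = 2.

2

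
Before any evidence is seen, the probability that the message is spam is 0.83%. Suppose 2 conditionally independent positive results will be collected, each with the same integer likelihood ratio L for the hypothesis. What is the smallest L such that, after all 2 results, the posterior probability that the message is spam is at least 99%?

109

Prior odds = 0.0083/0.9917 = 83/9917.
Target odds = 0.99/0.01 = 99.
Need L² ≥ 99 ÷ (83/9917) = 981783/83.
108² = 11664 < 981783/83 ≤ 11881 = 109², so L = 109.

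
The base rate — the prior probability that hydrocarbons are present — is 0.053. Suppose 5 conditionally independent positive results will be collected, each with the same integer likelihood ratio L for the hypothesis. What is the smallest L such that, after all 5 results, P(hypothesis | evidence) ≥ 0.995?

6

Prior odds = 0.053/0.947 = 53/947.
Target odds = 0.995/0.005 = 199.
Need L⁵ ≥ 199 ÷ (53/947) = 188453/53.
5⁵ = 3125 < 188453/53 ≤ 7776 = 6⁵, so L = 6.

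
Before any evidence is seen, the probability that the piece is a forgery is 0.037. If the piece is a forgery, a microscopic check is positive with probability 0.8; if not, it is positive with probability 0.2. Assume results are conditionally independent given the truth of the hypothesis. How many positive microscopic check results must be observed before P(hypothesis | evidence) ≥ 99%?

6

Prior odds: 0.037 ÷ 0.963 = 37/963.
Likelihood ratio of a positive = 0.8/0.2 = 4.
Target posterior odds = 0.99/0.01 = 99.
Need (37/963) × 4ⁿ ≥ 99, i.e. 4ⁿ ≥ 95337/37.
4⁵ = 1024 falls short of 95337/37 but 4⁶ = 4096 reaches it, so n = 6.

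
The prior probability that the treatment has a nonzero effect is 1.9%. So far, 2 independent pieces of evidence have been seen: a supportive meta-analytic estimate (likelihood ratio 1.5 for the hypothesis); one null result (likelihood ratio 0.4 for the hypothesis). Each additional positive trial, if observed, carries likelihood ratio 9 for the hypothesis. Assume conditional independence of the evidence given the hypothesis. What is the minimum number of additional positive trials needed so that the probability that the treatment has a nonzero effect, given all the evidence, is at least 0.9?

Prior odds = 0.019/0.981 = 19/981.
Combined Bayes factor of the evidence already in hand = 1.5 × 0.4 = 0.6.
Odds after that evidence = (19/981) × 0.6 = 19/1635.
Target odds = 0.9/0.1 = 9.
Need 9ⁿ ≥ 9 ÷ (19/1635) = 14715/19.
9³ = 729 falls short of 14715/19 but 9⁴ = 6561 reaches it, so n = 4.

4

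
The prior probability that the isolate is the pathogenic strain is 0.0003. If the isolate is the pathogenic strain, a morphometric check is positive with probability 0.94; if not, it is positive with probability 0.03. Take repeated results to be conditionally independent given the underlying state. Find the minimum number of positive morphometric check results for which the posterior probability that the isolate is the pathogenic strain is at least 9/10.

Prior odds: 0.0003 ÷ 0.9997 = 3/9997.
Likelihood ratio of a positive = 0.94/0.03 = 94/3.
Target posterior odds = 0.9/0.1 = 9.
Need (3/9997) × (94/3)ⁿ ≥ 9, i.e. (94/3)ⁿ ≥ 29991.
(94/3)² = 8836/9 falls short of 29991 but (94/3)³ = 830584/27 reaches it, so n = 3.

3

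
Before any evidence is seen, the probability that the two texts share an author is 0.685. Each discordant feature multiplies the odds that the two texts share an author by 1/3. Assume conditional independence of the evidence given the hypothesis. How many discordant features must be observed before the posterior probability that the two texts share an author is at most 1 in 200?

Prior odds: 0.685 ÷ 0.315 = 137/63.
Likelihood ratio per discordant feature = 1/3.
Target odds: 0.005 ÷ 0.995 = 1/199.
Need (137/63) × (1/3)ⁿ ≤ 1/199, i.e. (1/3)ⁿ ≤ 63/27263.
(1/3)⁵ = 1/243 is still above 63/27263 but (1/3)⁶ = 1/729 is at or below it, so n = 6.

6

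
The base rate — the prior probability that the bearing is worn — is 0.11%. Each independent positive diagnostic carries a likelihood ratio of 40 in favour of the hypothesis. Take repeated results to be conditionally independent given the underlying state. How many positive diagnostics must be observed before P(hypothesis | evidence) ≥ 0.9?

Prior odds = 0.0011/0.9989 = 11/9989.
Likelihood ratio per positive diagnostic = 40.
Target posterior odds = 0.9/0.1 = 9.
Need (11/9989) × 40ⁿ ≥ 9, i.e. 40ⁿ ≥ 89901/11.
40² = 1600 falls short of 89901/11 but 40³ = 64000 reaches it, so n = 3.

3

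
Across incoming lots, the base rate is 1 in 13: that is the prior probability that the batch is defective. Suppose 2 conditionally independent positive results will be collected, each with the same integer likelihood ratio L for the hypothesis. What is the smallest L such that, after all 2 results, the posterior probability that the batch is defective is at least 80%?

Prior odds = (1/13)/(12/13) = 1/12.
Target odds = 0.8/0.2 = 4.
Need L² ≥ 4 ÷ (1/12) = 48.
6² = 36 < 48 ≤ 49 = 7², so L = 7.

7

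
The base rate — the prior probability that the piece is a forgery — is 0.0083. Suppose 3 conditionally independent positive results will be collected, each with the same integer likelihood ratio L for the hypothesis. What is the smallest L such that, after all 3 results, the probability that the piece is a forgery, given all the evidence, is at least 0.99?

Prior odds = 0.0083/0.9917 = 83/9917.
Target odds = 0.99/0.01 = 99.
Need L³ ≥ 99 ÷ (83/9917) = 981783/83.
22³ = 10648 < 981783/83 ≤ 12167 = 23³, so L = 23.

23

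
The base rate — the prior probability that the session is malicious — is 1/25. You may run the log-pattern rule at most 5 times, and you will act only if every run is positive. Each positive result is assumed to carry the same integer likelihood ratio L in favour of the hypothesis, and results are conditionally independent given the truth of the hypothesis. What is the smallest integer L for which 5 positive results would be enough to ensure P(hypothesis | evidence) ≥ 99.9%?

8

Prior odds = 0.04/0.96 = 1/24.
Target odds = 0.999/0.001 = 999.
Need L⁵ ≥ 999 ÷ (1/24) = 23976.
7⁵ = 16807 < 23976 ≤ 32768 = 8⁵, so L = 8.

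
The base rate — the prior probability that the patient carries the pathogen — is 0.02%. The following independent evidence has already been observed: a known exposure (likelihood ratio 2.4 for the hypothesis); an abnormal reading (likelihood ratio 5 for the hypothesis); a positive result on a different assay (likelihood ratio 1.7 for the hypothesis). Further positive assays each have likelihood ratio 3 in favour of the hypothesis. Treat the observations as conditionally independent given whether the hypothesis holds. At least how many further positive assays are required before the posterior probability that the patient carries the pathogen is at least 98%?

9

Prior odds = 0.0002/0.9998 = 1/4999.
Combined Bayes factor of the evidence already in hand = 2.4 × 5 × 1.7 = 20.4.
Odds after that evidence = (1/4999) × 20.4 = 102/24995.
Target odds = 0.98/0.02 = 49.
Need 3ⁿ ≥ 49 ÷ (102/24995) = 1224755/102.
3⁸ = 6561 falls short of 1224755/102 but 3⁹ = 19683 reaches it, so n = 9.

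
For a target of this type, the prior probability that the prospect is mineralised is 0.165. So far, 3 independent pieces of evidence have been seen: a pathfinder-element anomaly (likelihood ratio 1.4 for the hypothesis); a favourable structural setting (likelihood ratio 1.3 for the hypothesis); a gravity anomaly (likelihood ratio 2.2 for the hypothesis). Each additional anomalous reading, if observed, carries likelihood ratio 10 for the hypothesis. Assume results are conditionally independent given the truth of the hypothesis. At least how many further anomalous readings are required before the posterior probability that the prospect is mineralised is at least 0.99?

Prior odds = 0.165/0.835 = 33/167.
Combined Bayes factor of the evidence already in hand = 1.4 × 1.3 × 2.2 = 4.004.
Odds after that evidence = (33/167) × 4.004 = 33033/41750.
Target odds = 0.99/0.01 = 99.
Need 10ⁿ ≥ 99 ÷ (33033/41750) = 125250/1001.
10² = 100 falls short of 125250/1001 but 10³ = 1000 reaches it, so n = 3.

3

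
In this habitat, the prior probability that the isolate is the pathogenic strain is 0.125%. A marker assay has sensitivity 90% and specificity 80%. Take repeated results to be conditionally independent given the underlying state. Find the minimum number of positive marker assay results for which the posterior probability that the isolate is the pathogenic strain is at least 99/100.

8

Prior odds: 0.00125 ÷ 0.99875 = 1/799.
False-positive rate = 1 − 0.8 = 0.2; likelihood ratio of a positive = 0.9/0.2 = 4.5.
Target posterior odds = 0.99/0.01 = 99.
Require 4.5ⁿ ≥ 99 ÷ (1/799) = 79101.
4.5⁷ = 4782969/128 falls short of 79101 but 4.5⁸ = 43046721/256 reaches it, so n = 8.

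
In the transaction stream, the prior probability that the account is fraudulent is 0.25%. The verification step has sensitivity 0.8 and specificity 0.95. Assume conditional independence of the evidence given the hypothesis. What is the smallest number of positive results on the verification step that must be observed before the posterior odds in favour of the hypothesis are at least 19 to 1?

Prior odds = 0.0025/0.9975 = 1/399.
False-positive rate = 1 − 0.95 = 0.05; likelihood ratio of a positive = 0.8/0.05 = 16.
Target odds = 19.
Need (1/399) × 16ⁿ ≥ 19, i.e. 16ⁿ ≥ 7581.
16³ = 4096 falls short of 7581 but 16⁴ = 65536 reaches it, so n = 4.

4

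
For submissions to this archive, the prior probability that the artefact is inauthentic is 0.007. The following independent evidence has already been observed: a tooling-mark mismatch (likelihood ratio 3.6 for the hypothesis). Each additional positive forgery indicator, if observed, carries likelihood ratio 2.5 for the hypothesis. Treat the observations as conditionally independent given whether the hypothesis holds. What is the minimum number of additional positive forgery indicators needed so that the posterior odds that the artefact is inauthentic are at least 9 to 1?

Prior odds = 0.007/0.993 = 7/993.
Bayes factor of the evidence already in hand = 3.6.
Odds after that evidence = (7/993) × 3.6 = 42/1655.
Target odds = 9.
Need 2.5ⁿ ≥ 9 ÷ (42/1655) = 4965/14.
2.5⁶ = 244.140625 falls short of 4965/14 but 2.5⁷ = 610.3515625 reaches it, so n = 7.

7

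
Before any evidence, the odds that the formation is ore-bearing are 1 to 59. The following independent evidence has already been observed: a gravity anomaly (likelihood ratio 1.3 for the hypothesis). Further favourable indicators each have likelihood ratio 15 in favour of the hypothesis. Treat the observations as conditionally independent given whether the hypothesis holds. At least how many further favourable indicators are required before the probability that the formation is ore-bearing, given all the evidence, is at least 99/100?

Prior odds = 1/59.
Bayes factor of the evidence already in hand = 1.3.
Odds after that evidence = (1/59) × 1.3 = 13/590.
Target odds = 0.99/0.01 = 99.
Need 15ⁿ ≥ 99 ÷ (13/590) = 58410/13.
15³ = 3375 falls short of 58410/13 but 15⁴ = 50625 reaches it, so n = 4.

4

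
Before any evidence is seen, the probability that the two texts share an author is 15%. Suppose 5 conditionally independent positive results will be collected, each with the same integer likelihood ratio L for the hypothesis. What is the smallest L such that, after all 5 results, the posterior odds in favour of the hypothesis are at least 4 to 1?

Prior odds = 0.15/0.85 = 3/17.
Target odds = 4.
Need L⁵ ≥ 4 ÷ (3/17) = 68/3.
1⁵ = 1 < 68/3 ≤ 32 = 2⁵, so L = 2.

2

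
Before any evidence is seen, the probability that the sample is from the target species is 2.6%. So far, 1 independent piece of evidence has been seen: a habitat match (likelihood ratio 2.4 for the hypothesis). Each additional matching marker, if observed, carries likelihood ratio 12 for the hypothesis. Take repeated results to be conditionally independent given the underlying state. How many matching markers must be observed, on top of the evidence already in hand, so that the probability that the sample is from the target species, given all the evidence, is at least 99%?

3

Prior odds = 0.026/0.974 = 13/487.
Bayes factor of the evidence already in hand = 2.4.
Odds after that evidence = (13/487) × 2.4 = 156/2435.
Target odds = 0.99/0.01 = 99.
Need 12ⁿ ≥ 99 ÷ (156/2435) = 80355/52.
12² = 144 falls short of 80355/52 but 12³ = 1728 reaches it, so n = 3.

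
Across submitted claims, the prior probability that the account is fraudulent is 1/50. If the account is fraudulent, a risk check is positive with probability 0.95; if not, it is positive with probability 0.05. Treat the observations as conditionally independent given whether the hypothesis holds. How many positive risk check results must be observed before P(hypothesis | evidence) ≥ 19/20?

3

Prior odds: 0.02 ÷ 0.98 = 1/49.
Likelihood ratio of a positive = 0.95/0.05 = 19.
Target odds: 0.95 ÷ 0.05 = 19.
Need (1/49) × 19ⁿ ≥ 19, i.e. 19ⁿ ≥ 931.
19² = 361 falls short of 931 but 19³ = 6859 reaches it, so n = 3.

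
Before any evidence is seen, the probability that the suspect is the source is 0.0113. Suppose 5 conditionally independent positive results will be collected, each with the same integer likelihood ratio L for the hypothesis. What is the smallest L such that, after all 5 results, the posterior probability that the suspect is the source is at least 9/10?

4

Prior odds = 0.0113/0.9887 = 113/9887.
Target odds = 0.9/0.1 = 9.
Need L⁵ ≥ 9 ÷ (113/9887) = 88983/113.
3⁵ = 243 < 88983/113 ≤ 1024 = 4⁵, so L = 4.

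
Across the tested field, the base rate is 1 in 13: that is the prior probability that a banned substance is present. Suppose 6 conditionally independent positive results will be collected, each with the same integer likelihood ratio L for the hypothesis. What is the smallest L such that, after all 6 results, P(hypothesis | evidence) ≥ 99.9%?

5

Prior odds = (1/13)/(12/13) = 1/12.
Target odds = 0.999/0.001 = 999.
Need L⁶ ≥ 999 ÷ (1/12) = 11988.
4⁶ = 4096 < 11988 ≤ 15625 = 5⁶, so L = 5.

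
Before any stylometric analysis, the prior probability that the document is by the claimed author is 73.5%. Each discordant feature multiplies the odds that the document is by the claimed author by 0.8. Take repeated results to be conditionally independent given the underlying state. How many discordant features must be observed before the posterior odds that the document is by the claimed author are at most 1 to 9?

15

Prior odds: 0.735 ÷ 0.265 = 147/53.
Likelihood ratio per discordant feature = 0.8.
Target odds = 1/9.
Require 0.8ⁿ ≤ 1/9 ÷ (147/53) = 53/1323.
0.8¹⁴ ≈0.0439805 is still above 53/1323 but 0.8¹⁵ ≈0.0351844 is at or below it, so n = 15.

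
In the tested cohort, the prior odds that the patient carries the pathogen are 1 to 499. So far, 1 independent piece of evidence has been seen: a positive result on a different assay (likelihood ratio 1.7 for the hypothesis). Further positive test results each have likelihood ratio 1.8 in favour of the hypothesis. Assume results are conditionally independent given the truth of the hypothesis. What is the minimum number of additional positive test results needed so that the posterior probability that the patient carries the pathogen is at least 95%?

15

Prior odds = 1/499.
Bayes factor of the evidence already in hand = 1.7.
Odds after that evidence = (1/499) × 1.7 = 17/4990.
Target odds = 0.95/0.05 = 19.
Need 1.8ⁿ ≥ 19 ÷ (17/4990) = 94810/17.
1.8¹⁴ ≈3748.13 falls short of 94810/17 but 1.8¹⁵ ≈6746.64 reaches it, so n = 15.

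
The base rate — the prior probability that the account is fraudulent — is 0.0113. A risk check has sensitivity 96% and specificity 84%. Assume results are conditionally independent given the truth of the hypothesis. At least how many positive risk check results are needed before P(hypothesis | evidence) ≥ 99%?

6

Prior odds: 0.0113 ÷ 0.9887 = 113/9887.
False-positive rate = 1 − 0.84 = 0.16; likelihood ratio of a positive = 0.96/0.16 = 6.
Target odds: 0.99 ÷ 0.01 = 99.
Require 6ⁿ ≥ 99 ÷ (113/9887) = 978813/113.
6⁵ = 7776 falls short of 978813/113 but 6⁶ = 46656 reaches it, so n = 6.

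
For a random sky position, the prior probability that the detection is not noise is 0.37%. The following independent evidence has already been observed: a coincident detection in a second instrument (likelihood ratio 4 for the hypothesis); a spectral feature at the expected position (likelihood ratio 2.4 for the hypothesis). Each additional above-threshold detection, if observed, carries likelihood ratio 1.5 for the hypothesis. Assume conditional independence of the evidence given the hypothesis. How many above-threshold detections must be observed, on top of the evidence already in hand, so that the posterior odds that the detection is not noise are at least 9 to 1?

14

Prior odds = 0.0037/0.9963 = 37/9963.
Combined Bayes factor of the evidence already in hand = 4 × 2.4 = 9.6.
Odds after that evidence = (37/9963) × 9.6 = 592/16605.
Target odds = 9.
Need 1.5ⁿ ≥ 9 ÷ (592/16605) = 149445/592.
1.5¹³ = 1594323/8192 falls short of 149445/592 but 1.5¹⁴ = 4782969/16384 reaches it, so n = 14.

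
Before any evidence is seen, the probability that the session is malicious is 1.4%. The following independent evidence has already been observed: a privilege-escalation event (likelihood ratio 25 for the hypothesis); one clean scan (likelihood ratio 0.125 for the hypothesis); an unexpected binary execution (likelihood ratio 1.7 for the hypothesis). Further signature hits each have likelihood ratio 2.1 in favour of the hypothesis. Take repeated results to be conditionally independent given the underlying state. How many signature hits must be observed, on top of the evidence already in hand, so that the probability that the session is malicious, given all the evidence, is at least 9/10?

7

Prior odds = 0.014/0.986 = 7/493.
Combined Bayes factor of the evidence already in hand = 25 × 0.125 × 1.7 = 5.3125.
Odds after that evidence = (7/493) × 5.3125 = 35/464.
Target odds = 0.9/0.1 = 9.
Need 2.1ⁿ ≥ 9 ÷ (35/464) = 4176/35.
2.1⁶ = 85766121/1000000 falls short of 4176/35 but 2.1⁷ ≈180.109 reaches it, so n = 7.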